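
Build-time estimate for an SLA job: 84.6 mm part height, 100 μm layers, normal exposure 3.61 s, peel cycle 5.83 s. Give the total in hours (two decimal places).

Number of layers: 84.6 / 0.1 → 846 (rounded up).
Each layer takes: 3.61 + 5.83 → 9.44 s.
Total = 846 × 9.44 = 7986.24 s = 2.22 hours.

2.22 hours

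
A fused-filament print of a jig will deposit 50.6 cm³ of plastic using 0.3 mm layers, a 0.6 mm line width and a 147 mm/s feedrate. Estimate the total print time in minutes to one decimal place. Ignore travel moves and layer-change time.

Bead cross-section = 0.3 × 0.6, so 0.18 mm².
Total extruded path = 50600/0.18 = 281111.1 mm.
Print-move time = 281111.1 / 147 = 1912.3 s.
That's 1912.3 s → 31.9 minutes.

31.9 minutes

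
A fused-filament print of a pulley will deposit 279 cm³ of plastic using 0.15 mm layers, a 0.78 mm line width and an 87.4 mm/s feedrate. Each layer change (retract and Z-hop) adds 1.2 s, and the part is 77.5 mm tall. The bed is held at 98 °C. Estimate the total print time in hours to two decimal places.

7.75 hours

Bead cross-section = 0.15 × 0.78, so 0.117 mm².
Toolpath length = 279 cm³ / 0.117 mm² = 279000 / 0.117 = 2384615.4 mm.
Extrusion time = 2384615.4 / 87.4 = 27283.9 s.
Layer count = ceil(77.5 / 0.15) = 517.
Layer-change overhead = 517 × 1.2, so 620.4 s.
Altogether 27283.9 + 620.4 = 27904.3 s, i.e. 7.75 hours.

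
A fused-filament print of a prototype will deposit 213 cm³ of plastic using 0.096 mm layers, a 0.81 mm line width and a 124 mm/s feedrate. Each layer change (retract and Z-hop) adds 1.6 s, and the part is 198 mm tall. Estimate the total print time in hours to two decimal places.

7.05 hours

Line area = 0.096 × 0.81, so 0.07776 mm².
Total extruded path = 213000/0.07776 = 2739197.5 mm.
Time extruding = 2739197.5 / 124 = 22090.3 s.
Number of layers: 198 / 0.096 → 2063 (rounded up).
Non-print overhead = 2063 × 1.6 = 3300.8 s.
Total = 22090.3 + 3300.8 = 25391.1 s = 7.05 hours.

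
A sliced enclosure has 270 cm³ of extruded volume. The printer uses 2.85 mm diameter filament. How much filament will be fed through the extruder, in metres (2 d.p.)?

42.32 m

Cross-section of 2.85 mm filament: π·(2.85/2)² = 6.3794 mm².
Length = 270 cm³ / 6.3794 mm² = 270000 / 6.3794 = 42323.73 mm = 42.32 m.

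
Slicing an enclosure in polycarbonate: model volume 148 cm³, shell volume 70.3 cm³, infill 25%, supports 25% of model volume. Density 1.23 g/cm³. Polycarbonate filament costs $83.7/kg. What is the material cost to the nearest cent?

$13.05

Interior volume = 148 − 70.3, so 77.7 cm³.
Infill volume = 0.25 × 77.7 = 19.425 cm³.
Support = 0.25 × 148 = 37 cm³.
Total extruded = 70.3 + 19.425 + 37, so 126.725 cm³.
Mass: 126.725 × 1.23 → 155.87175 g.
At $83.7/kg: 155.87175/1000 × 83.7 = $13.05.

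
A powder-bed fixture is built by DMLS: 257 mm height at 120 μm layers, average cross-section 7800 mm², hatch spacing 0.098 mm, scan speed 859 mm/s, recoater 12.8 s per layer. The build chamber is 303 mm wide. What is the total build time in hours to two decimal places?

Number of layers: 257 / 0.12 → 2142 (rounded up).
Scan path per layer = 7800 / 0.098 = 79591.8 mm.
Scan time per layer = 79591.8 / 859, so 92.6563 s.
Per-layer time = 92.6563 + 12.8, so 105.4563 s.
2142 layers × 105.4563 s/layer = 225887.3946 s, i.e. 62.75 hours.

62.75 hours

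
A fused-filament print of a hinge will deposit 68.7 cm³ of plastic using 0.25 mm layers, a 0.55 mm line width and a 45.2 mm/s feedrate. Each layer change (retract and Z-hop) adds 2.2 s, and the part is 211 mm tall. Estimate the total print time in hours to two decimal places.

Bead cross-section = 0.25 × 0.55 = 0.1375 mm².
Path length: 68700 mm³ / 0.1375 mm² → 499636.4 mm.
Time extruding = 499636.4 / 45.2 = 11053.9 s.
Layer count = ceil(211 / 0.25) = 844.
Layer-change overhead: 844 × 2.2 → 1856.8 s.
Altogether 11053.9 + 1856.8 = 12910.7 s, i.e. 3.59 hours.

3.59 hours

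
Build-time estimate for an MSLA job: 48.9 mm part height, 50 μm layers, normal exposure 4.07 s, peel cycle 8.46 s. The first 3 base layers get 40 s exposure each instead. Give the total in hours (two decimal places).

Layer count = ceil(48.9 / 0.05) = 978.
Base layers = 3 × (40 + 8.46) = 145.38 s.
Regular layers = 975 × (4.07 + 8.46) = 12216.75 s.
Total = 145.38 + 12216.75 = 12362.13 s = 3.43 hours.

3.43 hours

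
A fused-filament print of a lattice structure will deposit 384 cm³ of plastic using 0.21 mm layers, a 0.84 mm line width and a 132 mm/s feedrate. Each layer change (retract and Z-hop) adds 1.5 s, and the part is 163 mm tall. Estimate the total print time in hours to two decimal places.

Extrusion cross-section: 0.21 × 0.84 → 0.1764 mm².
Path length: 384000 mm³ / 0.1764 mm² → 2176870.7 mm.
Time extruding: 2176870.7 / 132 → 16491.4 s.
Layers = ⌈163/0.21⌉ = 777.
Non-print overhead = 777 × 1.5, so 1165.5 s.
Total = 16491.4 + 1165.5 = 17656.9 s = 4.90 hours.

4.90 hours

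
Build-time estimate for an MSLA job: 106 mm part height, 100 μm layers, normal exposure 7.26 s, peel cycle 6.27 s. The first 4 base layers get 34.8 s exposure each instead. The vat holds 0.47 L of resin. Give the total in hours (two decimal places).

Layers = ⌈106/0.1⌉ = 1060.
Base layers = 4 × (34.8 + 6.27) = 164.28 s.
Regular layers: 1056 × (7.26 + 6.27) → 14287.68 s.
Sum: 164.28 + 14287.68 = 14451.96 s → 4.01 hours.

4.01 hours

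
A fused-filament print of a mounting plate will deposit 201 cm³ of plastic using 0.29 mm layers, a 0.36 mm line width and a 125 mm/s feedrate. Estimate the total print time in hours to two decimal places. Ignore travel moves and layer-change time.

4.28 hours

Bead cross-section: 0.29 × 0.36 → 0.1044 mm².
Toolpath length = 201 cm³ / 0.1044 mm² = 201000 / 0.1044 = 1925287.4 mm.
Extrusion time = 1925287.4 / 125 = 15402.3 s.
15402.3 s = 4.28 hours.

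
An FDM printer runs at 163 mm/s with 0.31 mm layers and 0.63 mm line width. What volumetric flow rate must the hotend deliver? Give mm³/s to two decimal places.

Bead cross-section = 0.31 × 0.63 = 0.1953 mm².
Q = v·A = 163 × 0.1953 = 31.83 mm³/s.

31.83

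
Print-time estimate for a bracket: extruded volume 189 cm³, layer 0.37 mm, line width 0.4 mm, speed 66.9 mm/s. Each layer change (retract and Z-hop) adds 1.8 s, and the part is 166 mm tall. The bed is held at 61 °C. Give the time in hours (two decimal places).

Extrusion cross-section: 0.37 × 0.4 → 0.148 mm².
Toolpath length = 189 cm³ / 0.148 mm² = 189000 / 0.148 = 1277027 mm.
Time extruding: 1277027 / 66.9 → 19088.6 s.
Layers = ⌈166/0.37⌉ = 449.
Non-print overhead: 449 × 1.8 → 808.2 s.
Altogether 19088.6 + 808.2 = 19896.8 s, i.e. 5.53 hours.

5.53 hours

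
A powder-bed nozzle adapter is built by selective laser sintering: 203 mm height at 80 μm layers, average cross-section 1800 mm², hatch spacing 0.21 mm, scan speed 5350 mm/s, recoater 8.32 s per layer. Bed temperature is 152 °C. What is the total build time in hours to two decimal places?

7.00 hours

Layer count = ceil(203 / 0.08) = 2538.
Per-layer scan distance = 1800 / 0.21 = 8571.4 mm.
Per-layer scan time: 8571.4 / 5350 → 1.6021 s.
Per-layer time = 1.6021 + 8.32 = 9.9221 s.
Total: 2538 × 9.9221 s = 25182.2898 s → 7.00 hours.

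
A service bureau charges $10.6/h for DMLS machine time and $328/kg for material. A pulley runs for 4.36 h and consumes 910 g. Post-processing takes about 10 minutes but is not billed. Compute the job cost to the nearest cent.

Machine cost = 10.6 × 4.36 = $46.216.
Feedstock cost: 328 × 910/1000 → $298.48.
Total = 46.216 + 298.48 = 344.696 ≈ $344.70.

$344.70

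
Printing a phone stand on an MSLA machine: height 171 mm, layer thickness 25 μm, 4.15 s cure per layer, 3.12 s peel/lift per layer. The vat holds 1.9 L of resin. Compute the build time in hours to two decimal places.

Layers = ⌈171/0.025⌉ = 6840.
Each layer takes: 4.15 + 3.12 → 7.27 s.
Build time: 6840 × 7.27 s = 49726.8 s, i.e. 13.81 hours.

13.81 hours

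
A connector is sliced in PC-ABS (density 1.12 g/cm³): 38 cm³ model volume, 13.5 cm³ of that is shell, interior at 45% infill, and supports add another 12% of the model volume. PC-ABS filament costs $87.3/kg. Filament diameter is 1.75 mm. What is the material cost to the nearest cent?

Infill region = 38 − 13.5, so 24.5 cm³.
Infill deposited: 0.45 × 24.5 → 11.025 cm³.
Support = 0.12 × 38 = 4.56 cm³.
Deposited volume = 13.5 + 11.025 + 4.56 = 29.085 cm³.
Mass = 29.085 × 1.12, so 32.5752 g.
Cost = 32.5752 g / 1000 × $87.3/kg = $2.84.

$2.84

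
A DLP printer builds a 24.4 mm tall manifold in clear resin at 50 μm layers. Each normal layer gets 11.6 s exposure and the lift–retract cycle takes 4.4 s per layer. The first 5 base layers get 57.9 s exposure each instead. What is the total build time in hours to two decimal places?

2.23 hours

Layer count = ceil(24.4 / 0.05) = 488.
Burn-in layers: 5 × (57.9 + 4.4) → 311.5 s.
Regular layers: 483 × (11.6 + 4.4) → 7728 s.
Total = 311.5 + 7728 = 8039.5 s = 2.23 hours.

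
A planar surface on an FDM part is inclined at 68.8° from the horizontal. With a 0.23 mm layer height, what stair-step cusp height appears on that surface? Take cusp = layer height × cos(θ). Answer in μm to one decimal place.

Cusp = layer height × cos(68.8°) = 0.23 × 0.3616 = 0.083168 mm = 83.2 μm.

83.2 μm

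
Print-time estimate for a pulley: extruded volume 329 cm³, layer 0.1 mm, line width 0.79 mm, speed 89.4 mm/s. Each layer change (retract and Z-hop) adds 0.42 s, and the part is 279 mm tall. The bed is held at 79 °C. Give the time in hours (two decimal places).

13.27 hours

Line area = 0.1 × 0.79, so 0.079 mm².
Path length: 329000 mm³ / 0.079 mm² → 4164557 mm.
Print-move time: 4164557 / 89.4 → 46583.4 s.
Layers = ⌈279/0.1⌉ = 2790.
Layer-change overhead = 2790 × 0.42, so 1171.8 s.
Total = 46583.4 + 1171.8 = 47755.2 s = 13.27 hours.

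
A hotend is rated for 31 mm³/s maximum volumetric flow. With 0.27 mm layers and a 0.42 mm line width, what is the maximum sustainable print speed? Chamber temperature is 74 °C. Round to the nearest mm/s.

273 mm/s

A = 0.27 × 0.42, so 0.1134 mm².
v_max = Q/A = 31/0.1134 = 273.37 mm/s → 273 mm/s.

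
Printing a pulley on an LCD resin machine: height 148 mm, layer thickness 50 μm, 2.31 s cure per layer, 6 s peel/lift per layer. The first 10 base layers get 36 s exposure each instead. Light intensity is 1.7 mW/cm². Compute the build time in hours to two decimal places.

6.93 hours

Layer count = ceil(148 / 0.05) = 2960.
Bottom layers = 10 × (36 + 6) = 420 s.
Remaining layers = 2950 × (2.31 + 6), so 24514.5 s.
Total = 420 + 24514.5 = 24934.5 s = 6.93 hours.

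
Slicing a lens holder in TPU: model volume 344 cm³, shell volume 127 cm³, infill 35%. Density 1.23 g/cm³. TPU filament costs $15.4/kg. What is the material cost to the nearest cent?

Interior volume = 344 − 127 = 217 cm³.
Infill deposited = 0.35 × 217 = 75.95 cm³.
Total printed volume = 127 + 75.95 = 202.95 cm³.
Mass = 202.95 × 1.23 = 249.6285 g.
At $15.4/kg: 249.6285/1000 × 15.4 = $3.84.

$3.84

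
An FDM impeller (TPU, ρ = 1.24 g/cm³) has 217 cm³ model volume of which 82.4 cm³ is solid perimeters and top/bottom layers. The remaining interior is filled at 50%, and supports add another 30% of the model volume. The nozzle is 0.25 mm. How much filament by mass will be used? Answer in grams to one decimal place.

Infill region = 217 − 82.4 = 134.6 cm³.
Deposited infill: 0.50 × 134.6 → 67.3 cm³.
Support = 0.30 × 217 = 65.1 cm³.
Deposited volume = 82.4 + 67.3 + 65.1 = 214.8 cm³.
Mass: 214.8 × 1.24 → 266.352 g.

266.4 g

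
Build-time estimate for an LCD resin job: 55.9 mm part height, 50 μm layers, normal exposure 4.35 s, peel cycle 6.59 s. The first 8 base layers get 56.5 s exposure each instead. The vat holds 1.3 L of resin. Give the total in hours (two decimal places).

Layers = ⌈55.9/0.05⌉ = 1118.
Bottom layers = 8 × (56.5 + 6.59) = 504.72 s.
Remaining layers: 1110 × (4.35 + 6.59) → 12143.4 s.
Total = 504.72 + 12143.4 = 12648.12 s = 3.51 hours.

3.51 hours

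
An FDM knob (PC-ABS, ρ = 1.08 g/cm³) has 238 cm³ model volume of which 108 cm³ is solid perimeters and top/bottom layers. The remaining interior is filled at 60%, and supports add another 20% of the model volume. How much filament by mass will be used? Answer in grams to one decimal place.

252.3 g

Volume inside the shell = 238 − 108, so 130 cm³.
Deposited infill: 0.60 × 130 → 78 cm³.
Support = 0.20 × 238, so 47.6 cm³.
Total printed volume = 108 + 78 + 47.6 = 233.6 cm³.
Mass = 233.6 × 1.08 = 252.288 g.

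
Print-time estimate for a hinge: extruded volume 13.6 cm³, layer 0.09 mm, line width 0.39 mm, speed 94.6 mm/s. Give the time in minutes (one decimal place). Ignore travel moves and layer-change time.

Bead cross-section = 0.09 × 0.39, so 0.0351 mm².
Path length: 13600 mm³ / 0.0351 mm² → 387464.4 mm.
Extrusion time = 387464.4 / 94.6 = 4095.8 s.
In the requested units: 4095.8 s = 68.3 minutes.

68.3 minutes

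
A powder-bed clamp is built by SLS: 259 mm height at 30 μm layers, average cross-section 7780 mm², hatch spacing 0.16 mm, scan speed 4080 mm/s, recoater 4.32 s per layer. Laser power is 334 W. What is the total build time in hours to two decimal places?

Layer count = ceil(259 / 0.03) = 8634.
Scan path per layer: 7780 / 0.16 → 48625 mm.
Per-layer scan time = 48625 / 4080, so 11.9179 s.
Per-layer time = 11.9179 + 4.32 = 16.2379 s.
8634 layers × 16.2379 s/layer = 140198.0286 s, i.e. 38.94 hours.

38.94 hours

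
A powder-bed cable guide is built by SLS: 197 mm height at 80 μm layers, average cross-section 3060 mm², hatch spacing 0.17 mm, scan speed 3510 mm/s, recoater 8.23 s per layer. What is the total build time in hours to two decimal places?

9.14 hours

Number of layers: 197 / 0.08 → 2463 (rounded up).
Scan path per layer = 3060 / 0.17 = 18000 mm.
Per-layer scan time = 18000 / 3510 = 5.1282 s.
Time per layer = 5.1282 + 8.23, so 13.3582 s.
2463 layers × 13.3582 s/layer = 32901.2466 s, i.e. 9.14 hours.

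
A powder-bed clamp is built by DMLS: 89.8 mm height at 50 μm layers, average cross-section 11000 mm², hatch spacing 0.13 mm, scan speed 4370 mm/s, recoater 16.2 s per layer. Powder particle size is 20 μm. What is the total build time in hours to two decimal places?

17.74 hours

Layer count = ceil(89.8 / 0.05) = 1796.
Per-layer scan distance: 11000 / 0.13 → 84615.4 mm.
Laser time per layer = 84615.4 / 4370 = 19.3628 s.
Layer cycle = 19.3628 + 16.2 = 35.5628 s.
Build time = 1796 × 35.5628 = 63870.7888 s = 17.74 hours.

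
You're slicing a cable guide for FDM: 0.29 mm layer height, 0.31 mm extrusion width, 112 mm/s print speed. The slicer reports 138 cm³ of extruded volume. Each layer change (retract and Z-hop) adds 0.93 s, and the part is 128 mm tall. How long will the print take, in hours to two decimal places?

Line area = 0.29 × 0.31, so 0.0899 mm².
Path length: 138000 mm³ / 0.0899 mm² → 1535038.9 mm.
Time extruding = 1535038.9 / 112, so 13705.7 s.
Layers = ⌈128/0.29⌉ = 442.
Non-print overhead = 442 × 0.93, so 411.06 s.
Altogether 13705.7 + 411.06 = 14116.76 s, i.e. 3.92 hours.

3.92 hours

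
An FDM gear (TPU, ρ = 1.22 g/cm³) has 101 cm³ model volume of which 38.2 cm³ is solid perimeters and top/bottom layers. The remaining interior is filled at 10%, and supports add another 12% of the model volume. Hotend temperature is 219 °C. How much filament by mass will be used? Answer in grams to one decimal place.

Infill region = 101 − 38.2 = 62.8 cm³.
Infill deposited = 0.10 × 62.8 = 6.28 cm³.
Support = 0.12 × 101, so 12.12 cm³.
Total printed volume: 38.2 + 6.28 + 12.12 → 56.6 cm³.
Mass: 56.6 × 1.22 → 69.052 g.

69.1 g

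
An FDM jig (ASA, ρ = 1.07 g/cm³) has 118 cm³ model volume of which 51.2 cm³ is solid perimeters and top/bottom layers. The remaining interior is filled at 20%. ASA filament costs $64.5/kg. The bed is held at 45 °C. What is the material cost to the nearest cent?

Infill region = 118 − 51.2, so 66.8 cm³.
Infill volume: 0.20 × 66.8 → 13.36 cm³.
Total extruded = 51.2 + 13.36 = 64.56 cm³.
Mass: 64.56 × 1.07 → 69.0792 g.
At $64.5/kg: 69.0792/1000 × 64.5 = $4.46.

$4.46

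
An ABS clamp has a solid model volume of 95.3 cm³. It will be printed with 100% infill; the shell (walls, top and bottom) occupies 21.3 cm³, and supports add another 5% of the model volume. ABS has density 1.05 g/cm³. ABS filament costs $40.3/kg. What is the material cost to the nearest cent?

Volume inside the shell: 95.3 − 21.3 → 74 cm³.
Infill deposited = 1.00 × 74 = 74 cm³.
Support: 0.05 × 95.3 → 4.765 cm³.
Total printed volume: 21.3 + 74 + 4.765 → 100.065 cm³.
Mass = 100.065 × 1.05 = 105.06825 g.
At $40.3/kg: 105.06825/1000 × 40.3 = $4.23.

$4.23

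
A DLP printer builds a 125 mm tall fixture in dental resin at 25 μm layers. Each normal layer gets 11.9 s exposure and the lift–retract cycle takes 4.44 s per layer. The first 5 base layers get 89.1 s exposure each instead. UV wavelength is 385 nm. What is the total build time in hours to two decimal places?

22.80 hours

Layers = ⌈125/0.025⌉ = 5000.
Base layers: 5 × (89.1 + 4.44) → 467.7 s.
Remaining layers = 4995 × (11.9 + 4.44) = 81618.3 s.
Total = 467.7 + 81618.3 = 82086 s = 22.80 hours.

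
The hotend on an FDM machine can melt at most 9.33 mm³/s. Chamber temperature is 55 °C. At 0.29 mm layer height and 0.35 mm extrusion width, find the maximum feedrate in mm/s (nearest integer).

Extrusion cross-section: 0.29 × 0.35 → 0.1015 mm².
v_max = Q/A = 9.33/0.1015 = 91.92 mm/s → 92 mm/s.

92 mm/s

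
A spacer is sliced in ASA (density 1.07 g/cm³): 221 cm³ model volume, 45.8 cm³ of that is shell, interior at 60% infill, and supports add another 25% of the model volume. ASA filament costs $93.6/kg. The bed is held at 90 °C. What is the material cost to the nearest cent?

$20.65

Infill region: 221 − 45.8 → 175.2 cm³.
Infill deposited = 0.60 × 175.2 = 105.12 cm³.
Support = 0.25 × 221, so 55.25 cm³.
Total printed volume: 45.8 + 105.12 + 55.25 → 206.17 cm³.
Mass = 206.17 × 1.07 = 220.6019 g.
Cost = 220.6019 g / 1000 × $93.6/kg = $20.65.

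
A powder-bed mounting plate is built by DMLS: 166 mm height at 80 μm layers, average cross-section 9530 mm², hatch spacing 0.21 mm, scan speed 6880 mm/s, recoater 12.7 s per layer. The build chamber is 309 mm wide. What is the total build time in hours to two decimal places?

11.12 hours

Layers = ⌈166/0.08⌉ = 2075.
Scan path per layer = 9530 / 0.21, so 45381 mm.
Laser time per layer = 45381 / 6880 = 6.5961 s.
Per-layer time = 6.5961 + 12.7 = 19.2961 s.
Build time = 2075 × 19.2961 = 40039.4075 s = 11.12 hours.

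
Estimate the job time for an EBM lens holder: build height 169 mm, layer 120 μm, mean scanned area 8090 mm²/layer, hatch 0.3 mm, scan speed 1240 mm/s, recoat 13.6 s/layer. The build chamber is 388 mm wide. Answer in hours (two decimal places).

13.83 hours

Number of layers: 169 / 0.12 → 1409 (rounded up).
Per-layer scan distance: 8090 / 0.3 → 26966.7 mm.
Per-layer scan time = 26966.7 / 1240 = 21.7473 s.
Time per layer = 21.7473 + 13.6, so 35.3473 s.
Build time = 1409 × 35.3473 = 49804.3457 s = 13.83 hours.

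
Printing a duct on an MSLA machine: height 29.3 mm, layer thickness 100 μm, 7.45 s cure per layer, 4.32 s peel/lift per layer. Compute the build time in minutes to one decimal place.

Layer count = ceil(29.3 / 0.1) = 293.
Cycle time: 7.45 + 4.32 → 11.77 s.
Build time: 293 × 11.77 s = 3448.61 s, i.e. 57.5 minutes.

57.5 minutes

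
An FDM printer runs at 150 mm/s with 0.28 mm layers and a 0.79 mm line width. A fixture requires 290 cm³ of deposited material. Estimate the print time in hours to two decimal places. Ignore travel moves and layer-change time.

2.43 hours

Extrusion cross-section = 0.28 × 0.79, so 0.2212 mm².
Toolpath length = 290 cm³ / 0.2212 mm² = 290000 / 0.2212 = 1311030.7 mm.
Print-move time = 1311030.7 / 150 = 8740.2 s.
8740.2 s = 2.43 hours.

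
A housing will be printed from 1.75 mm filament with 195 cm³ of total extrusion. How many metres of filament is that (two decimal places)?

A = π r² = π × 0.875² = 2.4053 mm².
Length = 195 cm³ / 2.4053 mm² = 195000 / 2.4053 = 81070.97 mm = 81.07 m.

81.07 m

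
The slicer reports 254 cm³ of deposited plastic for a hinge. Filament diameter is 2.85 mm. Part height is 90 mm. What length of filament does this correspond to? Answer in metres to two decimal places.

Cross-section of 2.85 mm filament: π·(2.85/2)² = 6.3794 mm².
L = 254000 mm³ / 6.3794 mm² = 39815.66 mm, i.e. 39.82 m.

39.82 m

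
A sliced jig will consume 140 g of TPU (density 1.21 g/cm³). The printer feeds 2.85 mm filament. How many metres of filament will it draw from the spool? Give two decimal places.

Volume = 140 g / 1.21 g·cm⁻³ = 115.7025 cm³ = 115702.5 mm³.
A = π r² = π × 1.425² = 6.3794 mm².
Length = 115702.5 / 6.3794 = 18136.89 mm = 18.14 m.

18.14 m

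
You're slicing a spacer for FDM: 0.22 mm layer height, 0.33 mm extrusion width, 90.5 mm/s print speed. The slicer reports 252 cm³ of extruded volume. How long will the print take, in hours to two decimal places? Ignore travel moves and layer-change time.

Extrusion cross-section = 0.22 × 0.33, so 0.0726 mm².
Toolpath length = 252 cm³ / 0.0726 mm² = 252000 / 0.0726 = 3471074.4 mm.
Extrusion time = 3471074.4 / 90.5 = 38354.4 s.
38354.4 s = 10.65 hours.

10.65 hours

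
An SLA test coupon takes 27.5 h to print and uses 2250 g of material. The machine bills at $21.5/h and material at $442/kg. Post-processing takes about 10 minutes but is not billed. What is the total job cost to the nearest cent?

$1585.75

Machine cost = 21.5 × 27.5, so $591.25.
Feedstock cost = 442 × 2250/1000 = $994.50.
Job cost: 591.25 + 994.50 = $1585.75.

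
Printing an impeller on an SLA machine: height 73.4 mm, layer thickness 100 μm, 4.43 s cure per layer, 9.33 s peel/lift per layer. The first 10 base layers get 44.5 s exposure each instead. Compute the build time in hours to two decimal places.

2.92 hours

Number of layers: 73.4 / 0.1 → 734 (rounded up).
Bottom layers = 10 × (44.5 + 9.33), so 538.3 s.
Regular layers = 724 × (4.43 + 9.33), so 9962.24 s.
Total = 538.3 + 9962.24 = 10500.54 s = 2.92 hours.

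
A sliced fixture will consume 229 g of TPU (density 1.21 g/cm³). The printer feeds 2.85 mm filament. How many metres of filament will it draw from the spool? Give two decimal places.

29.67 m

Volume = 229 g / 1.21 g·cm⁻³ = 189.2562 cm³ = 189256.2 mm³.
Cross-section of 2.85 mm filament: π·(2.85/2)² = 6.3794 mm².
Length = 189256.2 / 6.3794 = 29666.77 mm = 29.67 m.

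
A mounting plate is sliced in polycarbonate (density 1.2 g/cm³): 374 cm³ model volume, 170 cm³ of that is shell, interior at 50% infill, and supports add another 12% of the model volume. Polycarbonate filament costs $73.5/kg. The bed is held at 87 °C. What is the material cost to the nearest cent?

$27.95

Volume inside the shell: 374 − 170 → 204 cm³.
Deposited infill = 0.50 × 204, so 102 cm³.
Support = 0.12 × 374 = 44.88 cm³.
Total printed volume = 170 + 102 + 44.88 = 316.88 cm³.
Mass = 316.88 × 1.2 = 380.256 g.
At $73.5/kg: 380.256/1000 × 73.5 = $27.95.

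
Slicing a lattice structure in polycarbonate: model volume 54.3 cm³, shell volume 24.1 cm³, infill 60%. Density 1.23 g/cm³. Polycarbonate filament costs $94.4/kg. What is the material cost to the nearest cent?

Infill region = 54.3 − 24.1, so 30.2 cm³.
Infill volume: 0.60 × 30.2 → 18.12 cm³.
Total extruded = 24.1 + 18.12 = 42.22 cm³.
Mass = 42.22 × 1.23, so 51.9306 g.
At $94.4/kg: 51.9306/1000 × 94.4 = $4.90.

$4.90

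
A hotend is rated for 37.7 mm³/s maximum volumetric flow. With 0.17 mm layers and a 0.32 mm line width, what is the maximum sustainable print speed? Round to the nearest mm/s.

693 mm/s

Bead cross-section: 0.17 × 0.32 → 0.0544 mm².
v_max = Q/A = 37.7/0.0544 = 693.01 mm/s → 693 mm/s.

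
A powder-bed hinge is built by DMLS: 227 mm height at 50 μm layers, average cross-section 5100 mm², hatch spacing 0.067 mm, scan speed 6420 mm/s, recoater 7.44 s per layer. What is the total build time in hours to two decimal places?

24.34 hours

Number of layers: 227 / 0.05 → 4540 (rounded up).
Per-layer scan distance = 5100 / 0.067, so 76119.4 mm.
Laser time per layer: 76119.4 / 6420 → 11.8566 s.
Per-layer time = 11.8566 + 7.44 = 19.2966 s.
4540 layers × 19.2966 s/layer = 87606.564 s, i.e. 24.34 hours.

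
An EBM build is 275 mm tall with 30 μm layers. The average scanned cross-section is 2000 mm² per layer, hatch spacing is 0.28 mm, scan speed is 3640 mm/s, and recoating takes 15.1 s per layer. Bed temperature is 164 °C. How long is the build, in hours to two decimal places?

43.45 hours

Layer count = ceil(275 / 0.03) = 9167.
Hatch length per layer = 2000 / 0.28 = 7142.9 mm.
Beam time per layer = 7142.9 / 3640, so 1.9623 s.
Per-layer time = 1.9623 + 15.1, so 17.0623 s.
9167 layers × 17.0623 s/layer = 156410.1041 s, i.e. 43.45 hours.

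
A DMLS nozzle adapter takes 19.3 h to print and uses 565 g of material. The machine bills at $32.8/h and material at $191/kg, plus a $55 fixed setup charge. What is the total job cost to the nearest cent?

$795.96

Machine cost: 32.8 × 19.3 → $633.04.
Feedstock cost: 191 × 565/1000 → $107.915.
Total = 633.04 + 107.915 + 55 = 795.955 ≈ $795.96.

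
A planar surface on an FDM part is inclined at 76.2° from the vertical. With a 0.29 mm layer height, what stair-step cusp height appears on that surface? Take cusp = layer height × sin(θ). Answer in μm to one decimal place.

281.6 μm

h_c = t·sin θ = 0.29 × 0.9711 = 0.281619 mm (281.6 μm).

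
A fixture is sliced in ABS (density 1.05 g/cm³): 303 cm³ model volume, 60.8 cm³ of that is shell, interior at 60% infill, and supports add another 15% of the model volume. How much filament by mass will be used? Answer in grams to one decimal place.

264.1 g

Infill region: 303 − 60.8 → 242.2 cm³.
Infill deposited = 0.60 × 242.2, so 145.32 cm³.
Support: 0.15 × 303 → 45.45 cm³.
Total extruded = 60.8 + 145.32 + 45.45 = 251.57 cm³.
Mass = 251.57 × 1.05 = 264.1485 g.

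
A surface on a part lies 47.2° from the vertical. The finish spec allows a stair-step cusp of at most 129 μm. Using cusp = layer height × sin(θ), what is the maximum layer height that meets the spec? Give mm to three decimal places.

t = h_c / sin θ = 0.129 / 0.7337 = 0.176 mm.

0.176 mm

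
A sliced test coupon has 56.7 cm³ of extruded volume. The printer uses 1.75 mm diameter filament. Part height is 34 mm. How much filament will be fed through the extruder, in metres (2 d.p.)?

A = π r² = π × 0.875² = 2.4053 mm².
Length = 56.7 cm³ / 2.4053 mm² = 56700 / 2.4053 = 23572.94 mm = 23.57 m.

23.57 m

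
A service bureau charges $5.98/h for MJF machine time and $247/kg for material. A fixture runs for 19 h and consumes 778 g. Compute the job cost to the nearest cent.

Machine cost = 5.98 × 19 = $113.62.
Material charge = 247 × 778/1000, so $192.166.
Job cost: 113.62 + 192.166 = 305.786 ≈ $305.79.

$305.79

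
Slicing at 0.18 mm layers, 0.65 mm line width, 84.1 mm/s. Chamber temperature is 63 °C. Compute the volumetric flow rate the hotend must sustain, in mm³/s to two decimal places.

A = 0.18 × 0.65 = 0.117 mm².
Q = v·A = 84.1 × 0.117 = 9.84 mm³/s.

9.84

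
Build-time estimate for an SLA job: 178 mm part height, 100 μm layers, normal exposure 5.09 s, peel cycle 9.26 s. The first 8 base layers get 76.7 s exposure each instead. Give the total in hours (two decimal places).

7.25 hours

Layer count = ceil(178 / 0.1) = 1780.
Bottom layers: 8 × (76.7 + 9.26) → 687.68 s.
Normal layers = 1772 × (5.09 + 9.26), so 25428.2 s.
Sum: 687.68 + 25428.2 = 26115.88 s → 7.25 hours.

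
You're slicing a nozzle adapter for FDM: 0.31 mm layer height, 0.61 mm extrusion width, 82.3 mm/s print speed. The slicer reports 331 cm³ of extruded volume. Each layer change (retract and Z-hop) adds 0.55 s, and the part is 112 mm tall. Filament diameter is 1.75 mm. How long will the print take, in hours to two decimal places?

5.96 hours

Line area = 0.31 × 0.61 = 0.1891 mm².
Path length: 331000 mm³ / 0.1891 mm² → 1750396.6 mm.
Extrusion time = 1750396.6 / 82.3, so 21268.5 s.
Layers = ⌈112/0.31⌉ = 362.
Z-hop total = 362 × 0.55, so 199.1 s.
Total = 21268.5 + 199.1 = 21467.6 s = 5.96 hours.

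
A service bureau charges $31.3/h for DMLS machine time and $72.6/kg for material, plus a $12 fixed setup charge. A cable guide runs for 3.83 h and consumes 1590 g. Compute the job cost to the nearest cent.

$247.31

Time charge = 31.3 × 3.83, so $119.879.
Material charge = 72.6 × 1590/1000 = $115.434.
Adding setup: 119.879 + 115.434 + 12 → 247.313 ≈ $247.31.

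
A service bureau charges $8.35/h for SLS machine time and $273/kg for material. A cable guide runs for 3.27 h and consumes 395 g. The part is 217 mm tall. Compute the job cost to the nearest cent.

Machine-time cost = 8.35 × 3.27 = $27.3045.
Material cost = 273 × 395/1000 = $107.835.
Total = 27.3045 + 107.835 = 135.1395 ≈ $135.14.

$135.14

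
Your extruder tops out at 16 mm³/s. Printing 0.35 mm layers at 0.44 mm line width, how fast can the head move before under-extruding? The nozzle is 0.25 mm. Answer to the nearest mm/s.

Bead cross-section: 0.35 × 0.44 → 0.154 mm².
v_max = Q/A = 16/0.154 = 103.90 mm/s → 104 mm/s.

104 mm/s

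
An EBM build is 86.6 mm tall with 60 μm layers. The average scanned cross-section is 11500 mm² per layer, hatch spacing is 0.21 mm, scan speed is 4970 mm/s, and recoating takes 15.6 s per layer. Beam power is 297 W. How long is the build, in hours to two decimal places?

Number of layers: 86.6 / 0.06 → 1444 (rounded up).
Hatch length per layer = 11500 / 0.21 = 54761.9 mm.
Per-layer scan time = 54761.9 / 4970 = 11.0185 s.
Time per layer = 11.0185 + 15.6, so 26.6185 s.
Total: 1444 × 26.6185 s = 38437.114 s → 10.68 hours.

10.68 hours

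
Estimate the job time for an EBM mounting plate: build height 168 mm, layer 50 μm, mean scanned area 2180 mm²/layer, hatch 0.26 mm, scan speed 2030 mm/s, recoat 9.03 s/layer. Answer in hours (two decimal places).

Number of layers: 168 / 0.05 → 3360 (rounded up).
Per-layer scan distance: 2180 / 0.26 → 8384.6 mm.
Beam time per layer = 8384.6 / 2030 = 4.1303 s.
Layer cycle = 4.1303 + 9.03 = 13.1603 s.
Total: 3360 × 13.1603 s = 44218.608 s → 12.28 hours.

12.28 hours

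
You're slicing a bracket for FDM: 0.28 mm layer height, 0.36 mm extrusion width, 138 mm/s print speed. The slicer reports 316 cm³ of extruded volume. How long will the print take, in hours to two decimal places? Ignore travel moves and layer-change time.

Extrusion cross-section = 0.28 × 0.36, so 0.1008 mm².
Toolpath length = 316 cm³ / 0.1008 mm² = 316000 / 0.1008 = 3134920.6 mm.
Time extruding = 3134920.6 / 138 = 22716.8 s.
That's 22716.8 s → 6.31 hours.

6.31 hours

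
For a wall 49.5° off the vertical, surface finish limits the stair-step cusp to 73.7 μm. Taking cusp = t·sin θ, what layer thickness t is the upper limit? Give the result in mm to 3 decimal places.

0.097 mm

Layer height = cusp / sin(49.5°) = 0.0737 / 0.7604 = 0.097 mm.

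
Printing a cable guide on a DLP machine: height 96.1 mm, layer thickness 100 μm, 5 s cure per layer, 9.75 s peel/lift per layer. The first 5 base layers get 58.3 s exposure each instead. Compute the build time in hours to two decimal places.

Number of layers: 96.1 / 0.1 → 961 (rounded up).
Base layers: 5 × (58.3 + 9.75) → 340.25 s.
Remaining layers: 956 × (5 + 9.75) → 14101 s.
Total = 340.25 + 14101 = 14441.25 s = 4.01 hours.

4.01 hours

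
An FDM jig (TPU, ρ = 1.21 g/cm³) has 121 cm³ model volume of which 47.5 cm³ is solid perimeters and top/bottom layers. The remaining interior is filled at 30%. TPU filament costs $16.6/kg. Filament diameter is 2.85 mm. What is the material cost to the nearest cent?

Interior volume: 121 − 47.5 → 73.5 cm³.
Deposited infill = 0.30 × 73.5 = 22.05 cm³.
Total extruded = 47.5 + 22.05 = 69.55 cm³.
Mass = 69.55 × 1.21, so 84.1555 g.
At $16.6/kg: 84.1555/1000 × 16.6 = $1.40.

$1.40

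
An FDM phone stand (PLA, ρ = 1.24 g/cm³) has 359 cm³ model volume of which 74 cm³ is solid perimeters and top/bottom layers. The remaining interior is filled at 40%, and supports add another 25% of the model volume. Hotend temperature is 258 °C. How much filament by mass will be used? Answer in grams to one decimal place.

344.4 g

Volume inside the shell = 359 − 74, so 285 cm³.
Infill deposited = 0.40 × 285, so 114 cm³.
Support = 0.25 × 359, so 89.75 cm³.
Deposited volume = 74 + 114 + 89.75 = 277.75 cm³.
Mass = 277.75 × 1.24 = 344.41 g.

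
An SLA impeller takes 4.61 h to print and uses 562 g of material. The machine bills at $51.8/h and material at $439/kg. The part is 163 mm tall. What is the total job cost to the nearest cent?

Machine cost: 51.8 × 4.61 → $238.798.
Material charge: 439 × 562/1000 → $246.718.
Job cost: 238.798 + 246.718 = 485.516 ≈ $485.52.

$485.52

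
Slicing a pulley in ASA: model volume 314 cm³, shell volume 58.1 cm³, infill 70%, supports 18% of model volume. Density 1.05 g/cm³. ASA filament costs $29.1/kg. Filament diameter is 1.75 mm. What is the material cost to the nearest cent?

Interior volume = 314 − 58.1 = 255.9 cm³.
Infill deposited = 0.70 × 255.9 = 179.13 cm³.
Support: 0.18 × 314 → 56.52 cm³.
Total extruded: 58.1 + 179.13 + 56.52 → 293.75 cm³.
Mass: 293.75 × 1.05 → 308.4375 g.
At $29.1/kg: 308.4375/1000 × 29.1 = $8.98.

$8.98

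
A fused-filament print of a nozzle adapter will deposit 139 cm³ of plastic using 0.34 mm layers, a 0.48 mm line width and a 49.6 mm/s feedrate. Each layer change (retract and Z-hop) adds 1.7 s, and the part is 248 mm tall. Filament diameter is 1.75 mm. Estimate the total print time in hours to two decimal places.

Line area = 0.34 × 0.48, so 0.1632 mm².
Path length: 139000 mm³ / 0.1632 mm² → 851715.7 mm.
Print-move time = 851715.7 / 49.6 = 17171.7 s.
Layer count = ceil(248 / 0.34) = 730.
Z-hop total = 730 × 1.7 = 1241 s.
Total = 17171.7 + 1241 = 18412.7 s = 5.11 hours.

5.11 hours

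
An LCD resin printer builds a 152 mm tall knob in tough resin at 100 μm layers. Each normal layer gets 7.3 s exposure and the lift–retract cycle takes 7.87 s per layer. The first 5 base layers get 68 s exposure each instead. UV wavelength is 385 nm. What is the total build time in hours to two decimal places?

Layer count = ceil(152 / 0.1) = 1520.
Burn-in layers = 5 × (68 + 7.87) = 379.35 s.
Remaining layers = 1515 × (7.3 + 7.87) = 22982.55 s.
Total = 379.35 + 22982.55 = 23361.9 s = 6.49 hours.

6.49 hours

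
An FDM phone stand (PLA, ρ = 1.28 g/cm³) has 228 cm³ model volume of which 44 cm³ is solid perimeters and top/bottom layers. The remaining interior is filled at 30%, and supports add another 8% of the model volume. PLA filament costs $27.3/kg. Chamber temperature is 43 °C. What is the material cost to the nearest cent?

Volume inside the shell = 228 − 44 = 184 cm³.
Infill volume = 0.30 × 184, so 55.2 cm³.
Support = 0.08 × 228, so 18.24 cm³.
Total extruded = 44 + 55.2 + 18.24 = 117.44 cm³.
Mass = 117.44 × 1.28 = 150.3232 g.
Cost = 150.3232 g / 1000 × $27.3/kg = $4.10.

$4.10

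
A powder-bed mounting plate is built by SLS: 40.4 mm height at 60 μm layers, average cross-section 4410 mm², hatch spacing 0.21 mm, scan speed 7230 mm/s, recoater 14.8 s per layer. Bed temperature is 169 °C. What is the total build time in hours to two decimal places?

3.31 hours

Layers = ⌈40.4/0.06⌉ = 674.
Per-layer scan distance: 4410 / 0.21 → 21000 mm.
Scan time per layer = 21000 / 7230, so 2.9046 s.
Time per layer: 2.9046 + 14.8 → 17.7046 s.
Build time = 674 × 17.7046 = 11932.9004 s = 3.31 hours.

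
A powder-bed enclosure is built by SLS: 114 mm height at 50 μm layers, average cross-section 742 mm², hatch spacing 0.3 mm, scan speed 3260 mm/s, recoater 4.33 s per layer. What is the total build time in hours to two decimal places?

Number of layers: 114 / 0.05 → 2280 (rounded up).
Scan path per layer = 742 / 0.3, so 2473.3 mm.
Laser time per layer: 2473.3 / 3260 → 0.7587 s.
Layer cycle: 0.7587 + 4.33 → 5.0887 s.
2280 layers × 5.0887 s/layer = 11602.236 s, i.e. 3.22 hours.

3.22 hours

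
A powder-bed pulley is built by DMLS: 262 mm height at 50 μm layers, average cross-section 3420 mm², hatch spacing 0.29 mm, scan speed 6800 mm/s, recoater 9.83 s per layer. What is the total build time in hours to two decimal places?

Layer count = ceil(262 / 0.05) = 5240.
Hatch length per layer = 3420 / 0.29, so 11793.1 mm.
Laser time per layer: 11793.1 / 6800 → 1.7343 s.
Time per layer = 1.7343 + 9.83, so 11.5643 s.
Total: 5240 × 11.5643 s = 60596.932 s → 16.83 hours.

16.83 hours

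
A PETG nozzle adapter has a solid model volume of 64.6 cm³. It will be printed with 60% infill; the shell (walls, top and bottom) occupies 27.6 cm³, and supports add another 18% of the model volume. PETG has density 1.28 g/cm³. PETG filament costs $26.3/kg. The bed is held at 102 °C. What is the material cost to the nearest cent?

$2.07

Volume inside the shell = 64.6 − 27.6 = 37 cm³.
Infill volume = 0.60 × 37 = 22.2 cm³.
Support: 0.18 × 64.6 → 11.628 cm³.
Deposited volume = 27.6 + 22.2 + 11.628 = 61.428 cm³.
Mass: 61.428 × 1.28 → 78.62784 g.
At $26.3/kg: 78.62784/1000 × 26.3 = $2.07.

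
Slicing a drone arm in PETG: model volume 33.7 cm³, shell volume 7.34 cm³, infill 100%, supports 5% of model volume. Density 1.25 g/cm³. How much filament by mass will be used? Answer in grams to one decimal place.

44.2 g

Interior volume: 33.7 − 7.34 → 26.36 cm³.
Infill deposited = 1.00 × 26.36, so 26.36 cm³.
Support = 0.05 × 33.7, so 1.685 cm³.
Deposited volume: 7.34 + 26.36 + 1.685 → 35.385 cm³.
Mass = 35.385 × 1.25 = 44.23125 g.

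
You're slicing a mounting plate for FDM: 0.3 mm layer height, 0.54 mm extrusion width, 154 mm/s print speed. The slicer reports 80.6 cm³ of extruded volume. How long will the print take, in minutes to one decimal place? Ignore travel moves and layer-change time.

53.8 minutes

Bead cross-section = 0.3 × 0.54 = 0.162 mm².
Toolpath length = 80.6 cm³ / 0.162 mm² = 80600 / 0.162 = 497530.9 mm.
Extrusion time: 497530.9 / 154 → 3230.7 s.
In the requested units: 3230.7 s = 53.8 minutes.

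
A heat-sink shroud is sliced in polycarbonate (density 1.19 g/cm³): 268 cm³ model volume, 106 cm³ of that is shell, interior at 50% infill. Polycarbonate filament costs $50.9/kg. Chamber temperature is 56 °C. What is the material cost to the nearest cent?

Volume inside the shell = 268 − 106, so 162 cm³.
Infill deposited: 0.50 × 162 → 81 cm³.
Total extruded = 106 + 81, so 187 cm³.
Mass: 187 × 1.19 → 222.53 g.
At $50.9/kg: 222.53/1000 × 50.9 = $11.33.

$11.33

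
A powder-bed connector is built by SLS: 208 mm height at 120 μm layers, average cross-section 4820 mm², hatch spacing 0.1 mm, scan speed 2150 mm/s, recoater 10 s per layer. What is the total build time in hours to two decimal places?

Layers = ⌈208/0.12⌉ = 1734.
Hatch length per layer = 4820 / 0.1, so 48200 mm.
Per-layer scan time = 48200 / 2150 = 22.4186 s.
Time per layer = 22.4186 + 10, so 32.4186 s.
Build time = 1734 × 32.4186 = 56213.8524 s = 15.61 hours.

15.61 hours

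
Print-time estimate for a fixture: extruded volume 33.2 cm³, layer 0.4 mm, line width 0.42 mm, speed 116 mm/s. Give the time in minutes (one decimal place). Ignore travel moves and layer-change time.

Extrusion cross-section = 0.4 × 0.42 = 0.168 mm².
Path length: 33200 mm³ / 0.168 mm² → 197619 mm.
Print-move time = 197619 / 116, so 1703.6 s.
1703.6 s = 28.4 minutes.

28.4 minutes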